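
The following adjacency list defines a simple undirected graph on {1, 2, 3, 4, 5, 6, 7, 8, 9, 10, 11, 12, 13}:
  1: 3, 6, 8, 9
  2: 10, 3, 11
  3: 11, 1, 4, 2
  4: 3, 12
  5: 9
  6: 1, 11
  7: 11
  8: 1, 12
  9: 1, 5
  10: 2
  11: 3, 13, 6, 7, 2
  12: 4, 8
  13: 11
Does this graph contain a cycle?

The graph has 13 vertices, 15 edges, and 1 connected component.
Since 15 > 13 - 1, a cycle must exist; for instance 1-8-12-4-3-1.

Yes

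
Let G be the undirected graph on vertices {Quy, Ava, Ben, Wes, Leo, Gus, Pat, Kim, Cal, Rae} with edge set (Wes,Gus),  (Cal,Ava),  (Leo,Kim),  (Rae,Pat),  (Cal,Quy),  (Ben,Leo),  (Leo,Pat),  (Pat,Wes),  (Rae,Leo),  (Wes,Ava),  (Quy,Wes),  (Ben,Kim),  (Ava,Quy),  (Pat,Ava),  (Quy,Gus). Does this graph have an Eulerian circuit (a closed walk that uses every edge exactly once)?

Degrees: Quy:4, Ava:4, Ben:2, Wes:4, Leo:4, Gus:2, Pat:4, Kim:2, Cal:2, Rae:2
All degrees are even and the non-isolated vertices are connected — an Eulerian circuit exists.

Yes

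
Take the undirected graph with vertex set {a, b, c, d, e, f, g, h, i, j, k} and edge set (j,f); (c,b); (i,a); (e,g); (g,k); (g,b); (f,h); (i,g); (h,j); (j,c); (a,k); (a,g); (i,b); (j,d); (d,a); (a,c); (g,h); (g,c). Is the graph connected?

Starting from a and exploring outward reaches every vertex (a, d, g, i, k, c, j, e, h, b, f); the graph is connected.

Yes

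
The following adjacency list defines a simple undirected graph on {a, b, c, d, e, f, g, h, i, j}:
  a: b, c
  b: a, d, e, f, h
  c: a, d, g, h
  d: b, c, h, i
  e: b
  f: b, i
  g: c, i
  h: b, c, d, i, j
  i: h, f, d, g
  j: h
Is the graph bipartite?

No

The cycle i-d-h-i has length 3, which is odd, so the graph is not bipartite.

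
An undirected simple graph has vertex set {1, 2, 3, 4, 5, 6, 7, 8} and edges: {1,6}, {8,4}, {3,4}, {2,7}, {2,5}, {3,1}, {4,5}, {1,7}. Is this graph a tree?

The graph has 8 vertices and 8 edges.
A tree on 8 vertices has exactly 7 edges; this graph has 8, so it contains a cycle and is not a tree.

No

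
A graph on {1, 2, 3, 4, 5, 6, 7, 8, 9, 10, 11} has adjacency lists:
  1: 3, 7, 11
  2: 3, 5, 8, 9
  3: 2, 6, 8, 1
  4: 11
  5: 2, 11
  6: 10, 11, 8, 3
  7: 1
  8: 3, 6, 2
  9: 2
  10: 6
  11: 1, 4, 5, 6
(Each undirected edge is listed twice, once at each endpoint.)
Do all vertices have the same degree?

Degrees: 1:3, 2:4, 3:4, 4:1, 5:2, 6:4, 7:1, 8:3, 9:1, 10:1, 11:4
Degrees are not all equal (e.g. deg(4)=1 but deg(2)=4); not regular.

No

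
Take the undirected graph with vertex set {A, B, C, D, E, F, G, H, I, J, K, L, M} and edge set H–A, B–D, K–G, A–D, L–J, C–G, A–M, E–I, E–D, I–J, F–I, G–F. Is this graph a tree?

The graph has 13 vertices and 12 edges.
Connected and |E| = |V| - 1, which characterizes a tree.

Yes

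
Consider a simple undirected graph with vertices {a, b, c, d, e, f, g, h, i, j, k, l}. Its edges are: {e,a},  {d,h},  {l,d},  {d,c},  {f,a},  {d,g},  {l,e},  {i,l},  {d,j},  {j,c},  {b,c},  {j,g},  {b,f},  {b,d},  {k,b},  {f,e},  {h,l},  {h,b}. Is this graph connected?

A breadth-first search from a visits a, e, f, l, b, d, h, i, c, k, g, j — all 12 vertices — so the graph is connected.

Yes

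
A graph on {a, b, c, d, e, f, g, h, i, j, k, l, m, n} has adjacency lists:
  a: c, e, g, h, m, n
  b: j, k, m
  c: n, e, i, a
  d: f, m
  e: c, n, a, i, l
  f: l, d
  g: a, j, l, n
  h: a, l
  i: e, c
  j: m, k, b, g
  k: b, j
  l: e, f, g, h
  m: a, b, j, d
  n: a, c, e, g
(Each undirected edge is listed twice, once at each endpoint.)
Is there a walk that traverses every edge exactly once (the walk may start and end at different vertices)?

Yes

Degrees: a:6, b:3, c:4, d:2, e:5, f:2, g:4, h:2, i:2, j:4, k:2, l:4, m:4, n:4
Odd-degree vertices: b, e (2 total).
With 2 odd-degree vertices and all edges in one connected piece, an Eulerian trail exists (from b to e).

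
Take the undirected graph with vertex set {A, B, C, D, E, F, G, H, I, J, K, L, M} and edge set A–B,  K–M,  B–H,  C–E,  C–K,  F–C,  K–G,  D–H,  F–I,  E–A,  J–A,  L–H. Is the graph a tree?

|V| = 13, |E| = 12.
It is connected with exactly 12 edges, hence acyclic — it is a tree.

Yes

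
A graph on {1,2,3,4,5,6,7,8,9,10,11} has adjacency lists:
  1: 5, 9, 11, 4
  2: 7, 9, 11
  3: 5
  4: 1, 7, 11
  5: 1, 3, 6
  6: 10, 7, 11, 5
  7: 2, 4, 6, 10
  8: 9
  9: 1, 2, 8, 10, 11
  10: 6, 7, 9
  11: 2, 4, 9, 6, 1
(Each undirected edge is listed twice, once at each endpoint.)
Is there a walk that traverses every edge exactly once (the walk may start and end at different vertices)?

Degrees: 1:4, 2:3, 3:1, 4:3, 5:3, 6:4, 7:4, 8:1, 9:5, 10:3, 11:5
Odd-degree vertices: 2, 3, 4, 5, 8, 9, 10, 11 (8 total).
An Eulerian trail requires 0 or 2 odd-degree vertices; here there are 8.

No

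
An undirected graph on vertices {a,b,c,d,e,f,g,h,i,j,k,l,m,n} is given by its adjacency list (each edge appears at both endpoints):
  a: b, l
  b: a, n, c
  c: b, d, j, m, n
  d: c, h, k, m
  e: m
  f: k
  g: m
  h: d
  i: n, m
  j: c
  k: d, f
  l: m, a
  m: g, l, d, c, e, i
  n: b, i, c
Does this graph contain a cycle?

The graph has 14 vertices, 17 edges, and 1 connected component.
Since 17 > 14 - 1, a cycle must exist; for instance a-l-m-c-b-a.

Yes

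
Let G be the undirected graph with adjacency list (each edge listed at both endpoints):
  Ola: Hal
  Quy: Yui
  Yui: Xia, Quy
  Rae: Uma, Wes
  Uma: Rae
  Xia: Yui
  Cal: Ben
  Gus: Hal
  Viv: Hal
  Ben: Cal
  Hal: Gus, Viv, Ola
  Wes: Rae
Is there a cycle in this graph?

No

The graph has 12 vertices, 8 edges, and 4 connected components.
A forest on 12 vertices with 4 components has exactly 8 edges, which matches — so no cycle.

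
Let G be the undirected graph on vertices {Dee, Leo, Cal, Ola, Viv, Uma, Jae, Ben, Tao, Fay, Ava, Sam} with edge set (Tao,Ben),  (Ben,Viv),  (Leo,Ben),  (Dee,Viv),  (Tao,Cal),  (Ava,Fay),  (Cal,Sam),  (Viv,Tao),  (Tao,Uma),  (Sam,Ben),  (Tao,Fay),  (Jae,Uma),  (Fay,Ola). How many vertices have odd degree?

8

Degrees: Dee:1, Leo:1, Cal:2, Ola:1, Viv:3, Uma:2, Jae:1, Ben:4, Tao:5, Fay:3, Ava:1, Sam:2
Odd-degree vertices: Dee, Leo, Ola, Viv, Jae, Tao, Fay, Ava.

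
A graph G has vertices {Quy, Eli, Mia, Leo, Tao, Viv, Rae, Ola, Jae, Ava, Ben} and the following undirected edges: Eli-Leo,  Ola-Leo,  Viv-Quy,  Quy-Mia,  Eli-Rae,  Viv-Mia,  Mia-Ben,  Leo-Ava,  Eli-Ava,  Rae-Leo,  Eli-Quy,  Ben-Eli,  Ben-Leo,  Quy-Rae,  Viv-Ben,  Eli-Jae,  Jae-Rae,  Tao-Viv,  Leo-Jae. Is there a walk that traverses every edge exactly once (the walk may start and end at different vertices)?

No

Degrees: Quy:4, Eli:6, Mia:3, Leo:6, Tao:1, Viv:4, Rae:4, Ola:1, Jae:3, Ava:2, Ben:4
Odd-degree vertices: Mia, Tao, Ola, Jae (4 total).
With 4 odd-degree vertices (more than two), no single trail can use every edge.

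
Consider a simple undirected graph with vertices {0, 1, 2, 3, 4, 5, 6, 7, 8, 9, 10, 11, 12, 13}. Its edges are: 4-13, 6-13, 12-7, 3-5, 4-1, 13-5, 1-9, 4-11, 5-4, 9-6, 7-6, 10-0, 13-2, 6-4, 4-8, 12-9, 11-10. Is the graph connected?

Yes

Starting from 0 and exploring outward reaches every vertex (0, 10, 11, 4, 13, 6, 8, 1, 5, 2, 9, 7, 3, 12); the graph is connected.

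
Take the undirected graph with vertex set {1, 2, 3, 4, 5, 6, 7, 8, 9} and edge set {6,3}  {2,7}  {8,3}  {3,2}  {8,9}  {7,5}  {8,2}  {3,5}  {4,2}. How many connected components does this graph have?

2

Component: {1}
Component: {2, 3, 4, 5, 6, 7, 8, 9}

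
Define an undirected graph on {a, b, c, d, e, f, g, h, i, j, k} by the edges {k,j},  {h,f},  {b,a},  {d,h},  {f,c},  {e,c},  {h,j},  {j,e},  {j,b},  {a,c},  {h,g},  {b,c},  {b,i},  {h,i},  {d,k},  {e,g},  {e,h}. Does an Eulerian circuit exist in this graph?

Yes

Degrees: a:2, b:4, c:4, d:2, e:4, f:2, g:2, h:6, i:2, j:4, k:2
All degrees are even and the non-isolated vertices are connected — an Eulerian circuit exists.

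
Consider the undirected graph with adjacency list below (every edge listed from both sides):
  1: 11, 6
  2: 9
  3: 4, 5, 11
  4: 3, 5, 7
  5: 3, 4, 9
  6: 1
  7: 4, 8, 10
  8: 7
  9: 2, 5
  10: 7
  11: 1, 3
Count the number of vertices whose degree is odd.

Degrees: 1:2, 2:1, 3:3, 4:3, 5:3, 6:1, 7:3, 8:1, 9:2, 10:1, 11:2
Odd-degree vertices: 2, 3, 4, 5, 6, 7, 8, 10.

8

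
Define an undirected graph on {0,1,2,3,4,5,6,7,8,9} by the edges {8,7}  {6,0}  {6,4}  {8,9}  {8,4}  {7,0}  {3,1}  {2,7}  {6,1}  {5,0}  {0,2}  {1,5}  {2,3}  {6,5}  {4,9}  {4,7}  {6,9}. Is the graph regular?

No

Degrees: 0:4, 1:3, 2:3, 3:2, 4:4, 5:3, 6:5, 7:4, 8:3, 9:3
Vertex 3 has degree 2 while 6 has degree 5, so the graph is not regular.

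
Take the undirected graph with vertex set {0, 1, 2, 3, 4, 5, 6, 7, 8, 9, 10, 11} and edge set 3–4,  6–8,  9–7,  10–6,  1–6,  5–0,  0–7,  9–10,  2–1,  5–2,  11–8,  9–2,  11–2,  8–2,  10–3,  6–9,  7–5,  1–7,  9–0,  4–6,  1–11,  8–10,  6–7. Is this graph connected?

Yes

A breadth-first search from 0 visits 0, 9, 5, 7, 2, 10, 6, 1, 11, 8, 3, 4 — all 12 vertices — so the graph is connected.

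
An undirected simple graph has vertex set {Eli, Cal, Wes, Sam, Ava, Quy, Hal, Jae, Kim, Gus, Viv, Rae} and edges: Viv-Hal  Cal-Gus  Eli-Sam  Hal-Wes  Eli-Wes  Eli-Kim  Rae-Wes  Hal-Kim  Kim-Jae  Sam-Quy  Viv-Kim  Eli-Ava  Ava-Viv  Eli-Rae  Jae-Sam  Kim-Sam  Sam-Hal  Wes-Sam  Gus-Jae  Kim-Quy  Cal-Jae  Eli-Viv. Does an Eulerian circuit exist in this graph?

Degrees: Eli:6, Cal:2, Wes:4, Sam:6, Ava:2, Quy:2, Hal:4, Jae:4, Kim:6, Gus:2, Viv:4, Rae:2
All degrees are even and the non-isolated vertices are connected — an Eulerian circuit exists.

Yes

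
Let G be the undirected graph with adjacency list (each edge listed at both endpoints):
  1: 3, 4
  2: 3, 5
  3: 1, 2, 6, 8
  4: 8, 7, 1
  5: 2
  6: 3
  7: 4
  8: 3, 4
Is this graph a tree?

|V| = 8, |E| = 8.
A tree on 8 vertices has exactly 7 edges; this graph has 8, so it contains a cycle and is not a tree.

No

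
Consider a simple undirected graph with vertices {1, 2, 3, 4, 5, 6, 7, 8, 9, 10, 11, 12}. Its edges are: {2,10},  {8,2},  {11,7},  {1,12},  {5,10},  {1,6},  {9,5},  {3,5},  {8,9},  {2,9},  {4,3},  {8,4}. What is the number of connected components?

3

Component: {7, 11}
Component: {1, 6, 12}
Component: {2, 3, 4, 5, 8, 9, 10}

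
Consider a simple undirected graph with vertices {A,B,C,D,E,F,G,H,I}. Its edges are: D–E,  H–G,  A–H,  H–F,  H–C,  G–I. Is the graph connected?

Component: {B}
Component: {D, E}
Component: {A, C, F, G, H, I}
No edge joins these 3 groups, so the graph is disconnected.

No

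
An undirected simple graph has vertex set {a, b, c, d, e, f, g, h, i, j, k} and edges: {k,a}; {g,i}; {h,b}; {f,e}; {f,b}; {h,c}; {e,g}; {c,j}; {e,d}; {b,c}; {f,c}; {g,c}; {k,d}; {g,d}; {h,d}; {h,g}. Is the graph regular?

Degrees: a:1, b:3, c:5, d:4, e:3, f:3, g:5, h:4, i:1, j:1, k:2
Vertex a has degree 1 while c has degree 5, so the graph is not regular.

No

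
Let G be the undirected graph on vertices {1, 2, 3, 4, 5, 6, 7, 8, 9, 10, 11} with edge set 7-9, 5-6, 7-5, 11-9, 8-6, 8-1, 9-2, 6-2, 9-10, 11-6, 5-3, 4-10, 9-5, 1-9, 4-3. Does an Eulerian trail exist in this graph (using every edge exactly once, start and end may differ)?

Yes

Degrees: 1:2, 2:2, 3:2, 4:2, 5:4, 6:4, 7:2, 8:2, 9:6, 10:2, 11:2
Odd-degree vertices: none (0 total).
The non-isolated vertices are connected and exactly 0 have odd degree, so an Eulerian trail exists.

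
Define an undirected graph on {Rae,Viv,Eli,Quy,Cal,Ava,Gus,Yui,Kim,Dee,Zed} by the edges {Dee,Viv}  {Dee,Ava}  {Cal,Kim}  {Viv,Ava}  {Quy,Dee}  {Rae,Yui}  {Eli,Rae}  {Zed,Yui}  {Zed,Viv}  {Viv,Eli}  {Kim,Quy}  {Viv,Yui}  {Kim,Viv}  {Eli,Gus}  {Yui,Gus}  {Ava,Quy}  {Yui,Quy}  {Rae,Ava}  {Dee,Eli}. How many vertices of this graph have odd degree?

4

Degrees: Rae:3, Viv:6, Eli:4, Quy:4, Cal:1, Ava:4, Gus:2, Yui:5, Kim:3, Dee:4, Zed:2
Odd-degree vertices: Rae, Cal, Yui, Kim.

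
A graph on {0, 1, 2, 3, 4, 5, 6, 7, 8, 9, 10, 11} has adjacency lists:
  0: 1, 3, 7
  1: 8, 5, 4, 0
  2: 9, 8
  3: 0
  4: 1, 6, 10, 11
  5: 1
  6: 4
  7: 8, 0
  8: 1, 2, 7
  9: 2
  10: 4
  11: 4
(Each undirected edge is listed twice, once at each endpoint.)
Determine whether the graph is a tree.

|V| = 12, |E| = 12.
Connected but with 12 > 11 edges, so it has a cycle and is not a tree.

No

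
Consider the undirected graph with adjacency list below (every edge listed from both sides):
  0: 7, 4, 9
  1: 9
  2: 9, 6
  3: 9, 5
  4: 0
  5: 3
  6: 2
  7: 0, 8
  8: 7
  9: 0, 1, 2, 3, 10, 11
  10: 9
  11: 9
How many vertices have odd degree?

Degrees: 0:3, 1:1, 2:2, 3:2, 4:1, 5:1, 6:1, 7:2, 8:1, 9:6, 10:1, 11:1
Odd-degree vertices: 0, 1, 4, 5, 6, 8, 10, 11.

8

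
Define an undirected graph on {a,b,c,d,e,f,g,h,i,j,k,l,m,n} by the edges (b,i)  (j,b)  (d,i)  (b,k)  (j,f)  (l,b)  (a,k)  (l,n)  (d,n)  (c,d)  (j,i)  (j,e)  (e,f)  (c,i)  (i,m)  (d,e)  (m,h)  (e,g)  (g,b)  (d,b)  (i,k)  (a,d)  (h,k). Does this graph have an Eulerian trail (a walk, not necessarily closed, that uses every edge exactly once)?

Degrees: a:2, b:6, c:2, d:6, e:4, f:2, g:2, h:2, i:6, j:4, k:4, l:2, m:2, n:2
Odd-degree vertices: none (0 total).
The non-isolated vertices are connected and exactly 0 have odd degree, so an Eulerian trail exists.

Yes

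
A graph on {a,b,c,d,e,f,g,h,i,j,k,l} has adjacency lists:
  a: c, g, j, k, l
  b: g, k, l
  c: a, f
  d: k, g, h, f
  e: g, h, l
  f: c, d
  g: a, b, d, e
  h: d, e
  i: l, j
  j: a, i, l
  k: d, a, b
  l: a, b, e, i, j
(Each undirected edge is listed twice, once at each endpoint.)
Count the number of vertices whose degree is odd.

Degrees: a:5, b:3, c:2, d:4, e:3, f:2, g:4, h:2, i:2, j:3, k:3, l:5
Odd-degree vertices: a, b, e, j, k, l.

6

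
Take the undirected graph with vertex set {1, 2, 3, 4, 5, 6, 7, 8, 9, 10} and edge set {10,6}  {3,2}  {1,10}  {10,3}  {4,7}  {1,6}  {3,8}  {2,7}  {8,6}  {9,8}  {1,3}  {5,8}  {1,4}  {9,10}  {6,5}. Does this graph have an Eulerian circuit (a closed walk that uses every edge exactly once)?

Degrees: 1:4, 2:2, 3:4, 4:2, 5:2, 6:4, 7:2, 8:4, 9:2, 10:4
All degrees are even and the non-isolated vertices are connected — an Eulerian circuit exists.

Yes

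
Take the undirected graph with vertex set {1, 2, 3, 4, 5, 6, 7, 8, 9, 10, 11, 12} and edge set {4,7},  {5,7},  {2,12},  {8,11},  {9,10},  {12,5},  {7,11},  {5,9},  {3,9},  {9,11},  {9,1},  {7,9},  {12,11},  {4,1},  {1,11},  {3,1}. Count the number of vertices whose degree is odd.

Degrees: 1:4, 2:1, 3:2, 4:2, 5:3, 6:0, 7:4, 8:1, 9:6, 10:1, 11:5, 12:3
Odd-degree vertices: 2, 5, 8, 10, 11, 12.

6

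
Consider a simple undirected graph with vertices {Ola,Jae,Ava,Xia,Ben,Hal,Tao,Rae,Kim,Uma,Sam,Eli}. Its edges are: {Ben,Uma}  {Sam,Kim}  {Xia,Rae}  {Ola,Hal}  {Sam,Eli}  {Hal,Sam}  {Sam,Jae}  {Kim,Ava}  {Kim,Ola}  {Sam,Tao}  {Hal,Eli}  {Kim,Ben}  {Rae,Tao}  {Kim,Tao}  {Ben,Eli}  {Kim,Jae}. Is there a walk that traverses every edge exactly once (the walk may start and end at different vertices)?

Degrees: Ola:2, Jae:2, Ava:1, Xia:1, Ben:3, Hal:3, Tao:3, Rae:2, Kim:6, Uma:1, Sam:5, Eli:3
Odd-degree vertices: Ava, Xia, Ben, Hal, Tao, Uma, Sam, Eli (8 total).
An Eulerian trail requires 0 or 2 odd-degree vertices; here there are 8.

No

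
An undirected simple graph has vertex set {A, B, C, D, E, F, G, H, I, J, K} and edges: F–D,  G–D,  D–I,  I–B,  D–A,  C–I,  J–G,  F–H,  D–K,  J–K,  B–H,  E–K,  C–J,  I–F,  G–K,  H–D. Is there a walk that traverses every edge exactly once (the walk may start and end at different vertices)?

No

Degrees: A:1, B:2, C:2, D:6, E:1, F:3, G:3, H:3, I:4, J:3, K:4
Odd-degree vertices: A, E, F, G, H, J (6 total).
With 6 odd-degree vertices (more than two), no single trail can use every edge.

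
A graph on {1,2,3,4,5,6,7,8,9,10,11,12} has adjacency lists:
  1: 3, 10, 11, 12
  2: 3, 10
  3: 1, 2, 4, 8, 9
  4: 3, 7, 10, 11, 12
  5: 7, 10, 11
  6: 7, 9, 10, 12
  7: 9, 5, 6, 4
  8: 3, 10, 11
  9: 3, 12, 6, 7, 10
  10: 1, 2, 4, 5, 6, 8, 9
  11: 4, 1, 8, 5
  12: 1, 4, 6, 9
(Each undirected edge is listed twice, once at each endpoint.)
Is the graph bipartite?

9-6-12-9 is an odd cycle (length 3), and a bipartite graph can contain only even cycles.

No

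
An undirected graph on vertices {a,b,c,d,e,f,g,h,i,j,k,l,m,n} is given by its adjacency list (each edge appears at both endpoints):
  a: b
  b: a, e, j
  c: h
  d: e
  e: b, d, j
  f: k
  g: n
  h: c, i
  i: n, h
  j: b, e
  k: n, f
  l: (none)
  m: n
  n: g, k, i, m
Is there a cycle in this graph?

|V| = 14, |E| = 12, number of components = 3.
One cycle is b-e-j-b.

Yes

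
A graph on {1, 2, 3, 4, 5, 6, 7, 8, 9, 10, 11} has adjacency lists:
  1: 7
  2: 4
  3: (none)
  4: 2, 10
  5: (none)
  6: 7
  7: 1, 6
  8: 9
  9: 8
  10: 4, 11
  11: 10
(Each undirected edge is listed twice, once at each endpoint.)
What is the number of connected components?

5

Component: {3}
Component: {5}
Component: {8, 9}
Component: {1, 6, 7}
Component: {2, 4, 10, 11}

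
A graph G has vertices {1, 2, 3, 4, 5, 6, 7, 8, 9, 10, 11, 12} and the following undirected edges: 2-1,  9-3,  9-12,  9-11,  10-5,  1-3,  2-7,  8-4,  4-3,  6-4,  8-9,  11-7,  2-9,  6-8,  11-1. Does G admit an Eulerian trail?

Degrees: 1:3, 2:3, 3:3, 4:3, 5:1, 6:2, 7:2, 8:3, 9:5, 10:1, 11:3, 12:1
Odd-degree vertices: 1, 2, 3, 4, 5, 8, 9, 10, 11, 12 (10 total).
An Eulerian trail requires 0 or 2 odd-degree vertices; here there are 10.

No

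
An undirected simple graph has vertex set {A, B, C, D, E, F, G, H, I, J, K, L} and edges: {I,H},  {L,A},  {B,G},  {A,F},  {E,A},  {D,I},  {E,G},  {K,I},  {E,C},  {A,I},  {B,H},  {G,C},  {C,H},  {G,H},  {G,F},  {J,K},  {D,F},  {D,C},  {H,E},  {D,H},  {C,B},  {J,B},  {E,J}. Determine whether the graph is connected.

Starting from A and exploring outward reaches every vertex (A, I, L, E, F, H, D, K, J, G, C, B); the graph is connected.

Yes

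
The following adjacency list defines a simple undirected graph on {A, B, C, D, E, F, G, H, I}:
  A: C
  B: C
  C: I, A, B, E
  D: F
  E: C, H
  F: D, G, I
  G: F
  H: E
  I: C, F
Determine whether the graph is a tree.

The graph has 9 vertices and 8 edges.
It is connected with exactly 8 edges, hence acyclic — it is a tree.

Yes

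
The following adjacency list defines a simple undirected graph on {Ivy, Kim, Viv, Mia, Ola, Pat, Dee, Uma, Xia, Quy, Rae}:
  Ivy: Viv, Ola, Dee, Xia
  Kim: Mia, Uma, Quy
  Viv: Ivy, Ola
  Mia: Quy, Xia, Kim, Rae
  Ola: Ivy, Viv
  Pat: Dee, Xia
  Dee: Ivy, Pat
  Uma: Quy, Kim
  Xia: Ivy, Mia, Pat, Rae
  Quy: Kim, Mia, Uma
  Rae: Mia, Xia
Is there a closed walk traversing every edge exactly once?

Degrees: Ivy:4, Kim:3, Viv:2, Mia:4, Ola:2, Pat:2, Dee:2, Uma:2, Xia:4, Quy:3, Rae:2
Kim, Quy have odd degree; an Eulerian circuit needs every degree to be even, so none exists.

No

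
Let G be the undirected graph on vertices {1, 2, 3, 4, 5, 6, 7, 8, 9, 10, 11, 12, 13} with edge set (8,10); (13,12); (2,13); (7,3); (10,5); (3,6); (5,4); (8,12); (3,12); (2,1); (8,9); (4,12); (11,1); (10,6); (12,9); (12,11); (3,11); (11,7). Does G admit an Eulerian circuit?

Degrees: 1:2, 2:2, 3:4, 4:2, 5:2, 6:2, 7:2, 8:3, 9:2, 10:3, 11:4, 12:6, 13:2
Vertices with odd degree: 8, 10. An Eulerian circuit requires all degrees even.

No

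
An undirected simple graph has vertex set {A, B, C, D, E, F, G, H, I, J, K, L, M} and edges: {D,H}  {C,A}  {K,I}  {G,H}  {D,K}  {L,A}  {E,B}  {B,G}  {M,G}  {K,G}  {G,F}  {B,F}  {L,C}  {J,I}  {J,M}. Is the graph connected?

Component: {A, C, L}
Component: {B, D, E, F, G, H, I, J, K, M}
No edge joins these 2 groups, so the graph is disconnected.

No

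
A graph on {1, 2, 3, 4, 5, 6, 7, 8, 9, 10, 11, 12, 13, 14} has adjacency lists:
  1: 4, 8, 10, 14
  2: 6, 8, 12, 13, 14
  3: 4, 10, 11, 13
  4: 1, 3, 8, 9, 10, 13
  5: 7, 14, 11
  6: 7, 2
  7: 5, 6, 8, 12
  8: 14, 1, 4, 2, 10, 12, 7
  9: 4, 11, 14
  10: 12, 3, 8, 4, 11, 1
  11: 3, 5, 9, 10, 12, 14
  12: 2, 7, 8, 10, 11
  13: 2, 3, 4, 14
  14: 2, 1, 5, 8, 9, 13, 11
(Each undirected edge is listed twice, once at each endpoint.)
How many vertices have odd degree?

Degrees: 1:4, 2:5, 3:4, 4:6, 5:3, 6:2, 7:4, 8:7, 9:3, 10:6, 11:6, 12:5, 13:4, 14:7
Odd-degree vertices: 2, 5, 8, 9, 12, 14.

6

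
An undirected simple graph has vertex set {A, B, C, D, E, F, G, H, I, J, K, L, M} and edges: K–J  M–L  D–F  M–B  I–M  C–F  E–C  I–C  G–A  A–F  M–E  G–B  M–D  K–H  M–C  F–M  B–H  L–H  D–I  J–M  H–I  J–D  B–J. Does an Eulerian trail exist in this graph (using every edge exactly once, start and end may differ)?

Degrees: A:2, B:4, C:4, D:4, E:2, F:4, G:2, H:4, I:4, J:4, K:2, L:2, M:8
Odd-degree vertices: none (0 total).
With 0 odd-degree vertices and all edges in one connected piece, an Eulerian trail exists.

Yes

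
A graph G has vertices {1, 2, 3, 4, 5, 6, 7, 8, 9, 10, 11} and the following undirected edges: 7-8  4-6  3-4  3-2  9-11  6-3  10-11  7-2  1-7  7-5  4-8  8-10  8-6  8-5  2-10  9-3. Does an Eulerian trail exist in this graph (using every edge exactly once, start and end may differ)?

No

Degrees: 1:1, 2:3, 3:4, 4:3, 5:2, 6:3, 7:4, 8:5, 9:2, 10:3, 11:2
Odd-degree vertices: 1, 2, 4, 6, 8, 10 (6 total).
An Eulerian trail requires 0 or 2 odd-degree vertices; here there are 6.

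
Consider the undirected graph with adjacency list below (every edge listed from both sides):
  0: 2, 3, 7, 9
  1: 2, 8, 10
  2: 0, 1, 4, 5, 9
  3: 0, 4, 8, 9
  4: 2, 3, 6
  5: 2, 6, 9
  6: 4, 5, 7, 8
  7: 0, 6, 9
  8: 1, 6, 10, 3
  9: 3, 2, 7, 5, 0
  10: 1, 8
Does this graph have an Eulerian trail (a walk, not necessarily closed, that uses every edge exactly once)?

Degrees: 0:4, 1:3, 2:5, 3:4, 4:3, 5:3, 6:4, 7:3, 8:4, 9:5, 10:2
Odd-degree vertices: 1, 2, 4, 5, 7, 9 (6 total).
With 6 odd-degree vertices (more than two), no single trail can use every edge.

No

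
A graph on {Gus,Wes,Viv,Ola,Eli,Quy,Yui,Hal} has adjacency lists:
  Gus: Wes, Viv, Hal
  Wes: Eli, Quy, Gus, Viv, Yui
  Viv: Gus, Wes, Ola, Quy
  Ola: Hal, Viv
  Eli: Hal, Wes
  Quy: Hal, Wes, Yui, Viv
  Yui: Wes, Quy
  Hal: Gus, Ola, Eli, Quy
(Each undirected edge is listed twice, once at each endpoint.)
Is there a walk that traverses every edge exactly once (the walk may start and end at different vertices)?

Yes

Degrees: Gus:3, Wes:5, Viv:4, Ola:2, Eli:2, Quy:4, Yui:2, Hal:4
Odd-degree vertices: Gus, Wes (2 total).
With 2 odd-degree vertices and all edges in one connected piece, an Eulerian trail exists (from Gus to Wes).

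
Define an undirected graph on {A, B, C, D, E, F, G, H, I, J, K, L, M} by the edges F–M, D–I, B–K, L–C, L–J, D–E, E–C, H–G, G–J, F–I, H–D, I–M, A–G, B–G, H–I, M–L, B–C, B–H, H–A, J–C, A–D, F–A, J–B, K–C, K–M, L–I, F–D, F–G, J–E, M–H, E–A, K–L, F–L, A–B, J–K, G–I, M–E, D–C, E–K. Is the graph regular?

Yes

Degrees: A:6, B:6, C:6, D:6, E:6, F:6, G:6, H:6, I:6, J:6, K:6, L:6, M:6
All degrees equal 6; the graph is regular.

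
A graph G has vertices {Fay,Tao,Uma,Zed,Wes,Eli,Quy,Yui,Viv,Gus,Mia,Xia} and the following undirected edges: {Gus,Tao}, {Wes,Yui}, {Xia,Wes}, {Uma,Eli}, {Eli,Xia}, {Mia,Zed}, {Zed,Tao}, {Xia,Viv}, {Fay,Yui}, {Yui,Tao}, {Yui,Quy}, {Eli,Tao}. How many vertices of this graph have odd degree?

8

Degrees: Fay:1, Tao:4, Uma:1, Zed:2, Wes:2, Eli:3, Quy:1, Yui:4, Viv:1, Gus:1, Mia:1, Xia:3
Odd-degree vertices: Fay, Uma, Eli, Quy, Viv, Gus, Mia, Xia.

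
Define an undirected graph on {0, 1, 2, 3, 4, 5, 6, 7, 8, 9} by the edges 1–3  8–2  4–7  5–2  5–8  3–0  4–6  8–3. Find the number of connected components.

Component: {9}
Component: {4, 6, 7}
Component: {0, 1, 2, 3, 5, 8}

3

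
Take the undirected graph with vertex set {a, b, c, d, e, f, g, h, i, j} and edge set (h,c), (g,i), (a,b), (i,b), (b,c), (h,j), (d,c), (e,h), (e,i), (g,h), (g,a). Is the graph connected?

Component: {f}
Component: {a, b, c, d, e, g, h, i, j}
There are 2 separate components, so the graph is not connected.

No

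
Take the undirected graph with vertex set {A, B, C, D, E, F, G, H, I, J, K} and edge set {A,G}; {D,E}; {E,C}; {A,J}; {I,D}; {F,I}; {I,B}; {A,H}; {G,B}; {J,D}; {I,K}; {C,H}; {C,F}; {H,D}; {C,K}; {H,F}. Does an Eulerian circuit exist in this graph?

No

Degrees: A:3, B:2, C:4, D:4, E:2, F:3, G:2, H:4, I:4, J:2, K:2
Vertices with odd degree: A, F. An Eulerian circuit requires all degrees even.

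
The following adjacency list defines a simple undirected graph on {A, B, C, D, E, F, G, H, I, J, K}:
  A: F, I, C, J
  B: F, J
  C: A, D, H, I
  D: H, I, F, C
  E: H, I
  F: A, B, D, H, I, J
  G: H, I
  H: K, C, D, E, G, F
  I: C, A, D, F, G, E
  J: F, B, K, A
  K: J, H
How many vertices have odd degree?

Degrees: A:4, B:2, C:4, D:4, E:2, F:6, G:2, H:6, I:6, J:4, K:2
Odd-degree vertices: none.

0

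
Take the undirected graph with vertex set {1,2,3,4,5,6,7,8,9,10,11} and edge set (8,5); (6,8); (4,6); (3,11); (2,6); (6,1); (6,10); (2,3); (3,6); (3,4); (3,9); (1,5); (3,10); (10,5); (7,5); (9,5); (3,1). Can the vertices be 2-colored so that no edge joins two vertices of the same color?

10-6-3-10 is an odd cycle (length 3), and a bipartite graph can contain only even cycles.

No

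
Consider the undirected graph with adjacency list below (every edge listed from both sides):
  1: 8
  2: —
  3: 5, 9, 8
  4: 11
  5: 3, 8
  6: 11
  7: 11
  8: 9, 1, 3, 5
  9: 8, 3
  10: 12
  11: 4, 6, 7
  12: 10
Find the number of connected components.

4

Component: {2}
Component: {10, 12}
Component: {4, 6, 7, 11}
Component: {1, 3, 5, 8, 9}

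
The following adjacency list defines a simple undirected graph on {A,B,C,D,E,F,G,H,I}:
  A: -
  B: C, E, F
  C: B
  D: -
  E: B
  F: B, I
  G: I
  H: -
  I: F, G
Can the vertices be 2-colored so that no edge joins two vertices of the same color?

Yes

Color {A, C, D, E, F, G, H} black and {B, I} white. No edge joins two same-colored vertices, so the graph is bipartite.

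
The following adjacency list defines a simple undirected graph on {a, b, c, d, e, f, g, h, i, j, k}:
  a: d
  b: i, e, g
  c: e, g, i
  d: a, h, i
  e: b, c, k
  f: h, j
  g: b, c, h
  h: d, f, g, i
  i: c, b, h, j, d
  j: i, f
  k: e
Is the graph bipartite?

No

h-d-i-h is an odd cycle (length 3), and a bipartite graph can contain only even cycles.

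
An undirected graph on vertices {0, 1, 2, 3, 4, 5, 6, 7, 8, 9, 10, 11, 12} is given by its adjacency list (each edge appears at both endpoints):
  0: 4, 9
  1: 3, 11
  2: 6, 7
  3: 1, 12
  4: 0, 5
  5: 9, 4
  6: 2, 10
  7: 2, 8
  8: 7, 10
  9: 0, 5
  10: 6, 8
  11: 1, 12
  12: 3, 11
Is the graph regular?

Yes

Degrees: 0:2, 1:2, 2:2, 3:2, 4:2, 5:2, 6:2, 7:2, 8:2, 9:2, 10:2, 11:2, 12:2
Every vertex has degree 2, so the graph is 2-regular.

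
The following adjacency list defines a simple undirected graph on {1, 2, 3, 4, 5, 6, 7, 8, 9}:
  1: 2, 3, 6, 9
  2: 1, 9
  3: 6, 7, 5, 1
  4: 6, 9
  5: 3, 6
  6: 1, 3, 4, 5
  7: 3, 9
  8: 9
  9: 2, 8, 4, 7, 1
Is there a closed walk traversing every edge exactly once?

Degrees: 1:4, 2:2, 3:4, 4:2, 5:2, 6:4, 7:2, 8:1, 9:5
8, 9 have odd degree; an Eulerian circuit needs every degree to be even, so none exists.

No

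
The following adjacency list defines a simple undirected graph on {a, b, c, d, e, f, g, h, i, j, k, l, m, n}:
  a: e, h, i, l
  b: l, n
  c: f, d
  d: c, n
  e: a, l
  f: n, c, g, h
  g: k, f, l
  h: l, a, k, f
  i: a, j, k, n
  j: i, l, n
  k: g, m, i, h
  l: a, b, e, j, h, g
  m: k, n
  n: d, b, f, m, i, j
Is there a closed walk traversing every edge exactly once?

No

Degrees: a:4, b:2, c:2, d:2, e:2, f:4, g:3, h:4, i:4, j:3, k:4, l:6, m:2, n:6
Vertices with odd degree: g, j. An Eulerian circuit requires all degrees even.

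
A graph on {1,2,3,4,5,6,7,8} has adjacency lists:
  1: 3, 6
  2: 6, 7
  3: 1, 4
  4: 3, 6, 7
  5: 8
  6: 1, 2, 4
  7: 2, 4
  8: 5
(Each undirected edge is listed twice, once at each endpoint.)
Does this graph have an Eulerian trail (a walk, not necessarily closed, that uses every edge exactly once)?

No

Degrees: 1:2, 2:2, 3:2, 4:3, 5:1, 6:3, 7:2, 8:1
Odd-degree vertices: 4, 5, 6, 8 (4 total).
With 4 odd-degree vertices (more than two), no single trail can use every edge.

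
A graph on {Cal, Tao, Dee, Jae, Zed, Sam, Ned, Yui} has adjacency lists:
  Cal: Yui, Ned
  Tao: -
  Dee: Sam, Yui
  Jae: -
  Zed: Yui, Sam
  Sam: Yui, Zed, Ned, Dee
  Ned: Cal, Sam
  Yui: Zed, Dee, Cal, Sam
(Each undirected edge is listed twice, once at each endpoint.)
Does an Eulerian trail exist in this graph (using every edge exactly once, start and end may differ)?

Yes

Degrees: Cal:2, Tao:0, Dee:2, Jae:0, Zed:2, Sam:4, Ned:2, Yui:4
Odd-degree vertices: none (0 total).
The non-isolated vertices are connected and exactly 0 have odd degree, so an Eulerian trail exists.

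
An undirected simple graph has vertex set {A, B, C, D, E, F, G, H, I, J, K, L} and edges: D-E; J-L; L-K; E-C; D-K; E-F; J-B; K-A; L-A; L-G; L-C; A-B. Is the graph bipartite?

No

A-K-L-A is an odd cycle (length 3), and a bipartite graph can contain only even cycles.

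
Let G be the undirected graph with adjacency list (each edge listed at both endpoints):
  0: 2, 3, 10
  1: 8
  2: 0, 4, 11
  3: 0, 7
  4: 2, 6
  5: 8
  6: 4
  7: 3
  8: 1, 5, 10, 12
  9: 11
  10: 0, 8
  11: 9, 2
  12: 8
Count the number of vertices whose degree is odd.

Degrees: 0:3, 1:1, 2:3, 3:2, 4:2, 5:1, 6:1, 7:1, 8:4, 9:1, 10:2, 11:2, 12:1
Odd-degree vertices: 0, 1, 2, 5, 6, 7, 9, 12.

8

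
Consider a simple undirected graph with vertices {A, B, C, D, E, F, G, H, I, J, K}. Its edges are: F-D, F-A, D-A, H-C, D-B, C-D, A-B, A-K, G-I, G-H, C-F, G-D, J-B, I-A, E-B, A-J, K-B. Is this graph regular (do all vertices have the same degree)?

Degrees: A:6, B:5, C:3, D:5, E:1, F:3, G:3, H:2, I:2, J:2, K:2
Degrees are not all equal (e.g. deg(E)=1 but deg(A)=6); not regular.

No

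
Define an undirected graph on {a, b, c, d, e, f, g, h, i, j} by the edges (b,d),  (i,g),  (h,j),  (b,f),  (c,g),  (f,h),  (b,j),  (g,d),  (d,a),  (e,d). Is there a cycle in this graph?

The graph has 10 vertices, 10 edges, and 1 connected component.
One cycle is b-f-h-j-b.

Yes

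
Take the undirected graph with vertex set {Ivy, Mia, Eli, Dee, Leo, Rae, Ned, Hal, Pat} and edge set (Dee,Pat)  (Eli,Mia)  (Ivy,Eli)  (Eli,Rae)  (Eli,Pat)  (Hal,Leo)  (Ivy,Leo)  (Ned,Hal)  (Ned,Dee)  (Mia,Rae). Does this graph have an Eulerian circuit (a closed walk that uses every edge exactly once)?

Yes

Degrees: Ivy:2, Mia:2, Eli:4, Dee:2, Leo:2, Rae:2, Ned:2, Hal:2, Pat:2
Every vertex has even degree and the edges form a single connected piece, so an Eulerian circuit exists.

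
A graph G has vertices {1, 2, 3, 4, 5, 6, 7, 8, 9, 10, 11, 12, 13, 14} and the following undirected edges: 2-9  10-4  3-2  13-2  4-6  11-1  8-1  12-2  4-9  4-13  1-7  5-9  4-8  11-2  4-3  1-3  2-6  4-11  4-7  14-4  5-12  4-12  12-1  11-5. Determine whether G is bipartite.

A valid 2-coloring puts {3, 6, 7, 8, 9, 10, 11, 12, 13, 14} on one side and {1, 2, 4, 5} on the other; every edge crosses between the two sides.

Yes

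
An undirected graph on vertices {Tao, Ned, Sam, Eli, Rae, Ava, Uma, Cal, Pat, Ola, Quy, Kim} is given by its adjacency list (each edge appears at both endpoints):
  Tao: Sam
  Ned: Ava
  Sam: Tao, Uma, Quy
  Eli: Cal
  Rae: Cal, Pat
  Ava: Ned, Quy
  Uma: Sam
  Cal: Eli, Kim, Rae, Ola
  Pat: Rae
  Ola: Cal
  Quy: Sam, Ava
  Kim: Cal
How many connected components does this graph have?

Component: {Tao, Ned, Sam, Ava, Uma, Quy}
Component: {Eli, Rae, Cal, Pat, Ola, Kim}

2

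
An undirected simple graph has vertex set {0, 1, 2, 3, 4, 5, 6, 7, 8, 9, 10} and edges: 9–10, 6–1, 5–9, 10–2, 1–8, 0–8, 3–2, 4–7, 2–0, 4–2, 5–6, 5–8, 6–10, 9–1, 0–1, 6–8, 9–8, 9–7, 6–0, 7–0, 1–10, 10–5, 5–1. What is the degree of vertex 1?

6

Neighbors of 1: 0, 5, 6, 8, 9, 10.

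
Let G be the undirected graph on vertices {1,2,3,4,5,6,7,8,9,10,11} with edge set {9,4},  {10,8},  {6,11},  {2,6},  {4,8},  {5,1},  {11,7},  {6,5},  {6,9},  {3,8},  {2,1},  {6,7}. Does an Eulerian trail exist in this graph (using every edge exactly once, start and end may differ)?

Degrees: 1:2, 2:2, 3:1, 4:2, 5:2, 6:5, 7:2, 8:3, 9:2, 10:1, 11:2
Odd-degree vertices: 3, 6, 8, 10 (4 total).
With 4 odd-degree vertices (more than two), no single trail can use every edge.

No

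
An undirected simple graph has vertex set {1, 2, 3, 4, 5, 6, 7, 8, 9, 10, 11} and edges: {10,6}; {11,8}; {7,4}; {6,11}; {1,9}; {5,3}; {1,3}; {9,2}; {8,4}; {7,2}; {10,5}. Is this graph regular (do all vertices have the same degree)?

Degrees: 1:2, 2:2, 3:2, 4:2, 5:2, 6:2, 7:2, 8:2, 9:2, 10:2, 11:2
All degrees equal 2; the graph is regular.

Yes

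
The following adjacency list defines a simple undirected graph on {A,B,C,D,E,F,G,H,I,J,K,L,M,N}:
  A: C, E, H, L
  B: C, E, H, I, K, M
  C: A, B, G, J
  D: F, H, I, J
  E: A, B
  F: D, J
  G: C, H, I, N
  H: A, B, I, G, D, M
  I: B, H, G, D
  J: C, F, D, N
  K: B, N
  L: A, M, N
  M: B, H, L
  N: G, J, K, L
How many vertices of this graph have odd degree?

Degrees: A:4, B:6, C:4, D:4, E:2, F:2, G:4, H:6, I:4, J:4, K:2, L:3, M:3, N:4
Odd-degree vertices: L, M.

2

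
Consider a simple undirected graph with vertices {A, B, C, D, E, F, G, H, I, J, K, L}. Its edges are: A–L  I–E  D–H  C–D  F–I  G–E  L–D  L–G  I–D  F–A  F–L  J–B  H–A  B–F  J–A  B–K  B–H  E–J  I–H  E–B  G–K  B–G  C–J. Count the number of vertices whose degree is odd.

0

Degrees: A:4, B:6, C:2, D:4, E:4, F:4, G:4, H:4, I:4, J:4, K:2, L:4
Odd-degree vertices: none.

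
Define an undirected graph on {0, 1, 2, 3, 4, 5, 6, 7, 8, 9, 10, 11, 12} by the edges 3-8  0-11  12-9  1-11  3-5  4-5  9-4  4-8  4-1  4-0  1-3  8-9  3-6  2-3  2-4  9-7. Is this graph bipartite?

No

The cycle 4-8-9-4 has length 3, which is odd, so the graph is not bipartite.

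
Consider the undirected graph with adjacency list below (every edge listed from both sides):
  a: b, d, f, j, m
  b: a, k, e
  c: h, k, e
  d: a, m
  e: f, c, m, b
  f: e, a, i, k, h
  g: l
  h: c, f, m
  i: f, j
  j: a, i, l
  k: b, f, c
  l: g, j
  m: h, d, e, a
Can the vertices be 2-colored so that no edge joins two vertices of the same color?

a-d-m-a is an odd cycle (length 3), and a bipartite graph can contain only even cycles.

No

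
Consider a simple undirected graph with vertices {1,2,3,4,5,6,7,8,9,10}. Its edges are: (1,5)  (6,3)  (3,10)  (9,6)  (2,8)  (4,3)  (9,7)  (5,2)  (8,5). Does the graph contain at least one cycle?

Yes

The graph has 10 vertices, 9 edges, and 2 connected components.
Since 9 > 10 - 2, a cycle must exist; for instance 5-8-2-5.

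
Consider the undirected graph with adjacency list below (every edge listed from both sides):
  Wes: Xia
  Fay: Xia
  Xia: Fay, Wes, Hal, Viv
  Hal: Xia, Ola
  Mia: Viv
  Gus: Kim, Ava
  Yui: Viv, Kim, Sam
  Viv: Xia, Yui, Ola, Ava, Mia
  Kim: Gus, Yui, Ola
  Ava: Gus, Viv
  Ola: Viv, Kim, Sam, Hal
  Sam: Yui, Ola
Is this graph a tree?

The graph has 12 vertices and 15 edges.
Connected but with 15 > 11 edges, so it has a cycle and is not a tree.

No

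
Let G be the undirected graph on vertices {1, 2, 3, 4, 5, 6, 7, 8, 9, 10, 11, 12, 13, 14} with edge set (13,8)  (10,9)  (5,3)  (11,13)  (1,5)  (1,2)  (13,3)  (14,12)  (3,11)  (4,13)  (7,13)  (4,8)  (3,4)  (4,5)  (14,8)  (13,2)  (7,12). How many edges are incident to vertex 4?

Neighbors of 4: 3, 5, 8, 13.

4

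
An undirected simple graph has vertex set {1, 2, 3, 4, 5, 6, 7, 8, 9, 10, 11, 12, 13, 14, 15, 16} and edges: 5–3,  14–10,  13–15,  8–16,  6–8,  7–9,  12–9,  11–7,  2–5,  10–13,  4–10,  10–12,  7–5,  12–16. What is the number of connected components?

2

Component: {1}
Component: {2, 3, 4, 5, 6, 7, 8, 9, 10, 11, 12, 13, 14, 15, 16}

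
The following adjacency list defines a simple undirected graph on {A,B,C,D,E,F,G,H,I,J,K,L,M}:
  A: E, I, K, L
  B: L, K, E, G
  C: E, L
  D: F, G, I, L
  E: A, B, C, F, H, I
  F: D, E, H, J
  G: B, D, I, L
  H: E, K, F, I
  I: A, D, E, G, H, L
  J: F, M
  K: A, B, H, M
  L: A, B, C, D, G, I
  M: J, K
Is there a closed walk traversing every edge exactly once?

Yes

Degrees: A:4, B:4, C:2, D:4, E:6, F:4, G:4, H:4, I:6, J:2, K:4, L:6, M:2
Every vertex has even degree and the edges form a single connected piece, so an Eulerian circuit exists.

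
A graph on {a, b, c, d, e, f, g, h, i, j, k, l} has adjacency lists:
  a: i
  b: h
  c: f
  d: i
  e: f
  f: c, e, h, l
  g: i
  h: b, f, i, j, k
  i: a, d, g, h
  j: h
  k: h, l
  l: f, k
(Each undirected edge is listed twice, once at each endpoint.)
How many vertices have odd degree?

8

Degrees: a:1, b:1, c:1, d:1, e:1, f:4, g:1, h:5, i:4, j:1, k:2, l:2
Odd-degree vertices: a, b, c, d, e, g, h, j.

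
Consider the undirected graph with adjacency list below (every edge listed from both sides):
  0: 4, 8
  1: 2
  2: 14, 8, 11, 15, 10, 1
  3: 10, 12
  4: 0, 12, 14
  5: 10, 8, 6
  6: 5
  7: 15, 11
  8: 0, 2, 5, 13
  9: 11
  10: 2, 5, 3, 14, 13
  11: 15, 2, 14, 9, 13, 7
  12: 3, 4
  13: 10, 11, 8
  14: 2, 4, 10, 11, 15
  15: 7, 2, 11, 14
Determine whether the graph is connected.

Starting from 0 and exploring outward reaches every vertex (0, 8, 4, 13, 2, 5, 12, 14, 10, 11, 15, 1, 6, 3, 9, 7); the graph is connected.

Yes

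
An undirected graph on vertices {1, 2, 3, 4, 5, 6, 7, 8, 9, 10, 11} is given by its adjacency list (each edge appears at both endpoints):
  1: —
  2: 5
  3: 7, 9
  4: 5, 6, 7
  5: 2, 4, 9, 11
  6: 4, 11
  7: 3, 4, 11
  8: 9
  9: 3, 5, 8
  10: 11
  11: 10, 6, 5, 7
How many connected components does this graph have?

2

Component: {1}
Component: {2, 3, 4, 5, 6, 7, 8, 9, 10, 11}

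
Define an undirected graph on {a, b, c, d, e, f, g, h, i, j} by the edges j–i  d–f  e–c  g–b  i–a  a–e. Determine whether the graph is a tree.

No

The graph has 10 vertices and 6 edges.
It is not connected, so it is not a tree.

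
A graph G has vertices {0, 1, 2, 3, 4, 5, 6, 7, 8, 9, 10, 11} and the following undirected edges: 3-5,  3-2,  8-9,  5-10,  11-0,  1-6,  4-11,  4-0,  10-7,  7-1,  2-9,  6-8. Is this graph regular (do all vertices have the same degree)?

Yes

Degrees: 0:2, 1:2, 2:2, 3:2, 4:2, 5:2, 6:2, 7:2, 8:2, 9:2, 10:2, 11:2
All degrees equal 2; the graph is regular.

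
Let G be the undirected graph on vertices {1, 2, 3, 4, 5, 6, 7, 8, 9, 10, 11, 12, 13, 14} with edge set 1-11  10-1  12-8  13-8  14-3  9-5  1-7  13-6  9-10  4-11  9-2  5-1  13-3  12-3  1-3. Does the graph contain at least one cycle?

|V| = 14, |E| = 15, number of components = 1.
One cycle is 3-13-8-12-3.

Yes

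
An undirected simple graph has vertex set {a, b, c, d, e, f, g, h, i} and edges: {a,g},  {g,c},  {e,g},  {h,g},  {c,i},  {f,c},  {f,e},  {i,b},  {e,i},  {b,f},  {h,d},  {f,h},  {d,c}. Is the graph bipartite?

Yes

A valid 2-coloring puts {d, f, g, i} on one side and {a, b, c, e, h} on the other; every edge crosses between the two sides.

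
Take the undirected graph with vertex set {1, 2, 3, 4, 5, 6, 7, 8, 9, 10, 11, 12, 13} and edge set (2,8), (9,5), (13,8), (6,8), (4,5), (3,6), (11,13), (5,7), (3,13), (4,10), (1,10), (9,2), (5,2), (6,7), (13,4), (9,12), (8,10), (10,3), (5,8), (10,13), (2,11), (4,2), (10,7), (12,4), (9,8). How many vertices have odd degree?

8

Degrees: 1:1, 2:5, 3:3, 4:5, 5:5, 6:3, 7:3, 8:6, 9:4, 10:6, 11:2, 12:2, 13:5
Odd-degree vertices: 1, 2, 3, 4, 5, 6, 7, 13.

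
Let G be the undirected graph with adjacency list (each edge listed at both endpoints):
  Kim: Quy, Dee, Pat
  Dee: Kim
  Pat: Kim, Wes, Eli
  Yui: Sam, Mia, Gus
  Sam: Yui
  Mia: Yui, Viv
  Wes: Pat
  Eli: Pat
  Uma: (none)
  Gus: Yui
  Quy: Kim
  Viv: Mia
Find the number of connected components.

3

Component: {Uma}
Component: {Yui, Sam, Mia, Gus, Viv}
Component: {Kim, Dee, Pat, Wes, Eli, Quy}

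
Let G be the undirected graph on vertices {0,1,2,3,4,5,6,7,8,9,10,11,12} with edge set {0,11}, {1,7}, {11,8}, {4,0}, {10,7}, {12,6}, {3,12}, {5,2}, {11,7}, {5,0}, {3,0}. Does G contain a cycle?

No

The graph has 13 vertices, 11 edges, and 2 connected components.
A forest on 13 vertices with 2 components has exactly 11 edges, which matches — so no cycle.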